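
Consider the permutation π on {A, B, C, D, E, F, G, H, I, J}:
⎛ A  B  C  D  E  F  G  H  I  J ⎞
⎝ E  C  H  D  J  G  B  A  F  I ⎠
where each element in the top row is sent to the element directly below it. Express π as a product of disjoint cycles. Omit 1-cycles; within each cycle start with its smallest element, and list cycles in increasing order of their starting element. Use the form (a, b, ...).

(A, E, J, I, F, G, B, C, H)

From A: A → E → J → I → F → G → B → C → H → A, closing the cycle (A, E, J, I, F, G, B, C, H).
Continuing from each remaining unvisited element yields (A, E, J, I, F, G, B, C, H).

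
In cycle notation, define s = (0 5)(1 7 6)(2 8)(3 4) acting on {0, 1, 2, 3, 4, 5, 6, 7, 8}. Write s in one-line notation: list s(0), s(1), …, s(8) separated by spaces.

5 7 8 4 3 0 1 6 2

Each element maps to the next entry in its cycle (wrapping to the front): 0→5, 1→7, 2→8, 3→4, 4→3, 5→0, 6→1, 7→6, 8→2.
So the one-line form is 5 7 8 4 3 0 1 6 2.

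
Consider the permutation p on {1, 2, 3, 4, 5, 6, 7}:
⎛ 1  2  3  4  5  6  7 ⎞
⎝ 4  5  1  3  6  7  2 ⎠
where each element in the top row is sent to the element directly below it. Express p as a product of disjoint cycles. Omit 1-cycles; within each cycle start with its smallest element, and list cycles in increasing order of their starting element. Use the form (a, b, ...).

(1, 4, 3)(2, 5, 6, 7)

From 1: 1 → 4 → 3 → 1, closing the cycle (1, 4, 3).
Repeating from the next unused element and collecting all non-trivial cycles gives (1, 4, 3)(2, 5, 6, 7).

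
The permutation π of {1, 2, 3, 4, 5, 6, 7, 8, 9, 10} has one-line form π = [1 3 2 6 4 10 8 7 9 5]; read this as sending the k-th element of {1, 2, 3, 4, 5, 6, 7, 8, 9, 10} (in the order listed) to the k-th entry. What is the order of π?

Writing π as disjoint cycles, the cycle lengths are 4, 2, 2, 1, 1.
The order is lcm(4, 2, 2) = 4.

4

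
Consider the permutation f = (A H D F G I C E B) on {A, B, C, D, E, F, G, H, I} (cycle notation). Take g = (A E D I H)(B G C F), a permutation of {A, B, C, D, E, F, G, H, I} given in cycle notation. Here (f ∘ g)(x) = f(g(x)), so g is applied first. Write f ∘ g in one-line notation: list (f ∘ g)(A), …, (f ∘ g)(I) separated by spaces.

For each element, apply g then f: A → E → B; B → G → I; C → F → G; D → I → C; E → D → F; F → B → A; G → C → E; H → A → H; I → H → D.
Collecting the images, f ∘ g = [B I G C F A E H D].

B I G C F A E H D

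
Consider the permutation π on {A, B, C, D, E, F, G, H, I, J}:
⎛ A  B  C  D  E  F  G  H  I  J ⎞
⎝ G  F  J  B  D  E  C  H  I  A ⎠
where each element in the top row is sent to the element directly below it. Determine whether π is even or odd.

In disjoint-cycle form the cycle lengths are 4, 4, 1, 1.
A cycle of length ℓ contributes ℓ−1 transpositions, so π is a product of 3 + 3 = 6 transpositions — even.

even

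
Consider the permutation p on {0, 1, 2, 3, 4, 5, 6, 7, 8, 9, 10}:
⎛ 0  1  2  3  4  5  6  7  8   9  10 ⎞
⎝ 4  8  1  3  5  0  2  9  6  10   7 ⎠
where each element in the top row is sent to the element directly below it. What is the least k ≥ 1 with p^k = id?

Decomposing into disjoint cycles gives cycle lengths 4, 3, 3, 1.
Since disjoint cycles commute, ord(p) = lcm(4, 3, 3) = 12.

12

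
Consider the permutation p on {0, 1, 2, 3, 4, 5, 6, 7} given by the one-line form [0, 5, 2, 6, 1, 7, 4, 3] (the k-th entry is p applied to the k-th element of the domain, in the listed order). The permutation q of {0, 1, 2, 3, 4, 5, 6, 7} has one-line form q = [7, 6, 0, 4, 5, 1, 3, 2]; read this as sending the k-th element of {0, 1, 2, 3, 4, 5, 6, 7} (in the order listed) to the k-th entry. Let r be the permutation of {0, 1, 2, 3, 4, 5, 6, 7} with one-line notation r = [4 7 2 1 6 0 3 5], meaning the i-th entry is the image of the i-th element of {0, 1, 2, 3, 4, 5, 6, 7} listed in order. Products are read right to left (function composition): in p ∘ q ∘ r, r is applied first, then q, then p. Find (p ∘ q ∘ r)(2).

0

(p ∘ q ∘ r)(2) = p(q(r(2))). r(2) = 2, then q(2) = 0, then p(0) = 0, so the result is 0.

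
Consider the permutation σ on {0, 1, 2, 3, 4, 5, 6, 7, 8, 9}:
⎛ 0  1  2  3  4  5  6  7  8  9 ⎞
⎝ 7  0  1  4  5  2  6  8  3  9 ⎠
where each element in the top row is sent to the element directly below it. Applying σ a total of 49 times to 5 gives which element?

Tracing 5 → 2 → … returns to 5 after 8 steps, so 5 lies in an 8-cycle (0 7 8 3 4 5 2 1).
On an 8-cycle, σ^8 is the identity, so σ^49 = σ^1 there (49 ≡ 1 mod 8).
Stepping 1 place around the cycle: 5 → 2.

2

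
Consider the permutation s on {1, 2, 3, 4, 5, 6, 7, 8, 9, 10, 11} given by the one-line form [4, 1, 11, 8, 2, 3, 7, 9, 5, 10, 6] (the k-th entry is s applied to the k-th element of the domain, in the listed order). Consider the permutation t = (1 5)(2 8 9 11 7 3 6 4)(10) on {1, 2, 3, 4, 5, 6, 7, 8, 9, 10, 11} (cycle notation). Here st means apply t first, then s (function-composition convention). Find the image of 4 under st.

t(4) = 2, then s(2) = 1; composing gives (st)(4) = 1.

1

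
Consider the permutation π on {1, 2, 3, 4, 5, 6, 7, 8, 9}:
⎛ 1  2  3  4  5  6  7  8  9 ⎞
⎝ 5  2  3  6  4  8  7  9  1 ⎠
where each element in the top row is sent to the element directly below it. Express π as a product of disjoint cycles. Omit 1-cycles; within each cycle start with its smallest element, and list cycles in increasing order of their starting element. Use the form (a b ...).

(1 5 4 6 8 9)

Start at 1 and follow images: 1 → 5 → 4 → 6 → 8 → 9 → 1, giving the cycle (1 5 4 6 8 9).
Repeating from the next unused element and collecting all non-trivial cycles gives (1 5 4 6 8 9).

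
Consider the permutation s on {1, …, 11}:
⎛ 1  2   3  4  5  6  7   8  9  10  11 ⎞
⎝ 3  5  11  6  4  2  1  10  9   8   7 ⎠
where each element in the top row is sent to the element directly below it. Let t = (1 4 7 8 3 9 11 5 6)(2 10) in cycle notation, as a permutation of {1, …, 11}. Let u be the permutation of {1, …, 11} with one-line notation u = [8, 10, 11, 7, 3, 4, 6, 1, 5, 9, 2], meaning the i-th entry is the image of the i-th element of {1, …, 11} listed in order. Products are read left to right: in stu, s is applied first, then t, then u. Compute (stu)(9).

2

Chase 9: s(9) = 9; t(9) = 11; u(11) = 2. Hence (stu)(9) = 2.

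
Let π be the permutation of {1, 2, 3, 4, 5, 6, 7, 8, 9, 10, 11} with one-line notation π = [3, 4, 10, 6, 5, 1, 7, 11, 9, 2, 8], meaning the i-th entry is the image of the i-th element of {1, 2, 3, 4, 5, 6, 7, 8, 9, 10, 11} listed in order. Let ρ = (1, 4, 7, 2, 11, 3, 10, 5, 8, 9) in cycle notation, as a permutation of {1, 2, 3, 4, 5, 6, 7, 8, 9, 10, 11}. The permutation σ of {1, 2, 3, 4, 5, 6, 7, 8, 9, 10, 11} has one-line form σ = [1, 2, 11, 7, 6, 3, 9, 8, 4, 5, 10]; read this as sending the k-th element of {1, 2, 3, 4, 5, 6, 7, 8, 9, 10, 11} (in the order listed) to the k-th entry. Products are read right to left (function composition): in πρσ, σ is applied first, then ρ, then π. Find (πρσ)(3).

(πρσ)(3) = π(ρ(σ(3))). σ(3) = 11, then ρ(11) = 3, then π(3) = 10, so the result is 10.

10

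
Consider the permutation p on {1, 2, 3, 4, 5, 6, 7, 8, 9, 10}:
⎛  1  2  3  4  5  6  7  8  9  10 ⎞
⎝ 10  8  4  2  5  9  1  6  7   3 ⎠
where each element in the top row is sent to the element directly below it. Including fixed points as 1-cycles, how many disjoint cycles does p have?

The cycle decomposition is (1 10 3 4 2 8 6 9 7)(5), which has 2 cycles (counting 1-cycles).

2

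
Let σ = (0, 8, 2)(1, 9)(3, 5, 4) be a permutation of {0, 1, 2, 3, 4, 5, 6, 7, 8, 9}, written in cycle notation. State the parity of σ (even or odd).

odd

The cycle lengths are 3, 3, 2, 1, 1.
A cycle is odd iff its length is even; σ has 1 even-length cycle, so sgn(σ) = (−1)^1 and σ is odd.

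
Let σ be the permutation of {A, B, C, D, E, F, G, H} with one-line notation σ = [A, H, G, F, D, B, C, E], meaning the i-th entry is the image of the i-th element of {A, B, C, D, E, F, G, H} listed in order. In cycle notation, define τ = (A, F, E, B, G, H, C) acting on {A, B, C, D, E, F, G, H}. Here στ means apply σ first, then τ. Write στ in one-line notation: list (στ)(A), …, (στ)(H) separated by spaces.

For each element, apply σ then τ: A → A → F; B → H → C; C → G → H; D → F → E; E → D → D; F → B → G; G → C → A; H → E → B.
So στ in one-line form is F C H E D G A B.

F C H E D G A B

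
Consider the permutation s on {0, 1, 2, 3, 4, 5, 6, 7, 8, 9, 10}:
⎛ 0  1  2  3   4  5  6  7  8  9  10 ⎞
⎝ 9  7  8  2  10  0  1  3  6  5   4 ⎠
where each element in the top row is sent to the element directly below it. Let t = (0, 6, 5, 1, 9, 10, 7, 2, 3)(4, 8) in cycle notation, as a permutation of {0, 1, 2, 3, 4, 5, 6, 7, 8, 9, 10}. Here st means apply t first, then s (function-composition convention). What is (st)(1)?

5

t(1) = 9, then s(9) = 5; composing gives (st)(1) = 5.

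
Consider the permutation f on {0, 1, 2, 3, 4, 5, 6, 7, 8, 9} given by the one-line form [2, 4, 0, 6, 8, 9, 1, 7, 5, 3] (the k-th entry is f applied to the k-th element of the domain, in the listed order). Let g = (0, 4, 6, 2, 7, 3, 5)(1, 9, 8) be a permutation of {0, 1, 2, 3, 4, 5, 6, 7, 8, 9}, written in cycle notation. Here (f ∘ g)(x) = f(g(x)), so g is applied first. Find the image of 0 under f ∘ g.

8

First apply g: g(0) = 4, then f(4) = 8. Thus (f ∘ g)(0) = 8.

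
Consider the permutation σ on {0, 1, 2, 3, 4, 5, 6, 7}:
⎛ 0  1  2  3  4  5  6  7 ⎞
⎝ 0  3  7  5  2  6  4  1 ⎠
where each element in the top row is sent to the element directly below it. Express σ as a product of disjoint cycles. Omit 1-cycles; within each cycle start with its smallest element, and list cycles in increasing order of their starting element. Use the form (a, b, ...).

(1, 3, 5, 6, 4, 2, 7)

From 1: 1 → 3 → 5 → 6 → 4 → 2 → 7 → 1, closing the cycle (1, 3, 5, 6, 4, 2, 7).
Repeating from the next unused element and collecting all non-trivial cycles gives (1, 3, 5, 6, 4, 2, 7).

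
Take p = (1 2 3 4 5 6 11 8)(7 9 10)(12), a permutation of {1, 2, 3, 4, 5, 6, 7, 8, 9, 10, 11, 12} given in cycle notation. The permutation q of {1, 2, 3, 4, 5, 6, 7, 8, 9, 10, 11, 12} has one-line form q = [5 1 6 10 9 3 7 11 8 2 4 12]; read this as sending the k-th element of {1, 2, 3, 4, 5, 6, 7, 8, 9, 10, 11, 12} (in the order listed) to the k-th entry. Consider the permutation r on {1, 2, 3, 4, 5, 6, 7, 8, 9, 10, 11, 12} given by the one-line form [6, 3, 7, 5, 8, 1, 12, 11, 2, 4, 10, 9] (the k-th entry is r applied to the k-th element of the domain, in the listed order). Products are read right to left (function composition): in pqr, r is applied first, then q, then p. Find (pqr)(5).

8

(pqr)(5) = p(q(r(5))). r(5) = 8, then q(8) = 11, then p(11) = 8, so the result is 8.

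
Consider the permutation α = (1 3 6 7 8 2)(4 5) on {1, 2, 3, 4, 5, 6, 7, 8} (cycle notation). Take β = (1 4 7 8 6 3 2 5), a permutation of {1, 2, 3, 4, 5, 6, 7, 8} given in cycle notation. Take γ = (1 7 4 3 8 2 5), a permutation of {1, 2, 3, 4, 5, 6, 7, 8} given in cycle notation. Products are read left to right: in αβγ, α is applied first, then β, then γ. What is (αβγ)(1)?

(αβγ)(1) = γ(β(α(1))). α(1) = 3, then β(3) = 2, then γ(2) = 5, so the result is 5.

5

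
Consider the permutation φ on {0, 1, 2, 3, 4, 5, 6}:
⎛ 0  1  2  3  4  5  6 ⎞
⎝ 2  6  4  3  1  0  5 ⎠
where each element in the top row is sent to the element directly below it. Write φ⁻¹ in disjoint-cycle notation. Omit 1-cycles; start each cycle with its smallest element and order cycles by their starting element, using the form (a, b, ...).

First write φ in disjoint cycles: (0, 2, 4, 1, 6, 5).
Reversing each cycle (and rotating so the smallest element leads) gives φ⁻¹ = (0, 5, 6, 1, 4, 2).

(0, 5, 6, 1, 4, 2)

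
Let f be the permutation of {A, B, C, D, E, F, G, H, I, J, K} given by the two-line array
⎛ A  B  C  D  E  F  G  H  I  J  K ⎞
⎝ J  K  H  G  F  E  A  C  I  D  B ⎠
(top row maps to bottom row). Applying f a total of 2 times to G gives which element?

Tracing G → A → … returns to G after 4 steps, so G lies in a 4-cycle (A, J, D, G).
Stepping 2 places around the cycle: G → A → J.

J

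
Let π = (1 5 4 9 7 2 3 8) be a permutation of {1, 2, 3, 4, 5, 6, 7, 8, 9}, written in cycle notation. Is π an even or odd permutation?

odd

The cycle lengths are 8, 1.
A cycle is odd iff its length is even; π has 1 even-length cycle, so sgn(π) = (−1)^1 and π is odd.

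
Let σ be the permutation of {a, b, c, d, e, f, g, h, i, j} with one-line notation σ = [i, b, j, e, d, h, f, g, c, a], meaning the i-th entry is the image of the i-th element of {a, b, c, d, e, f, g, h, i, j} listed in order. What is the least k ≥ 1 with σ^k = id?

Writing σ as disjoint cycles, the cycle lengths are 4, 3, 2, 1.
Since disjoint cycles commute, ord(σ) = lcm(4, 3, 2) = 12.

12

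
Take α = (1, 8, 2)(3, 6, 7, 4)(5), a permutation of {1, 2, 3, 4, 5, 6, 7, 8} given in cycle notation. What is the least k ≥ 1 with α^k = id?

12

The cycle type of α is (4, 3, 1).
The order is lcm(4, 3) = 12.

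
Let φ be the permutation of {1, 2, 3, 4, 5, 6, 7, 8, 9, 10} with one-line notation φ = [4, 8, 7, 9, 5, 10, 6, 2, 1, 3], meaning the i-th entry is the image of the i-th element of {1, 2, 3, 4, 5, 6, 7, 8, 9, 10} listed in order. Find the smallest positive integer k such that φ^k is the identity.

12

The disjoint-cycle form of φ has cycle lengths 4, 3, 2, 1.
Since disjoint cycles commute, ord(φ) = lcm(4, 3, 2) = 12.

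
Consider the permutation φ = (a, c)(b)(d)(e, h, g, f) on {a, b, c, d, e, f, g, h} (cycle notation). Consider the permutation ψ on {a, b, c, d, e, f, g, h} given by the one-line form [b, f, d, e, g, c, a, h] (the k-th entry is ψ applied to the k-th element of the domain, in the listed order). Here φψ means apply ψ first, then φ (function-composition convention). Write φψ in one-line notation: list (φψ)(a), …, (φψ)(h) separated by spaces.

For each element, apply ψ then φ: a → b → b; b → f → e; c → d → d; d → e → h; e → g → f; f → c → a; g → a → c; h → h → g.
So φψ in one-line form is b e d h f a c g.

b e d h f a c g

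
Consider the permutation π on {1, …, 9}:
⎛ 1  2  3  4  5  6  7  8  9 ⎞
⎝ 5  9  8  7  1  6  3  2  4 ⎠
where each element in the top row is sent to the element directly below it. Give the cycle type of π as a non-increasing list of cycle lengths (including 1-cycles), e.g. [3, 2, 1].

The disjoint cycles are (1 5)(2 9 4 7 3 8)(6), with lengths 6, 2, 1 in non-increasing order.

[6, 2, 1]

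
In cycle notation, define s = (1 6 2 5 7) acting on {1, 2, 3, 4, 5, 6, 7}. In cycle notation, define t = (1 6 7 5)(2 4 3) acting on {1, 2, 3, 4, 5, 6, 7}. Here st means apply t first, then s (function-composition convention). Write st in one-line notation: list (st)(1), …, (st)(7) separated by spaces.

For each element, apply t then s: 1 → 6 → 2; 2 → 4 → 4; 3 → 2 → 5; 4 → 3 → 3; 5 → 1 → 6; 6 → 7 → 1; 7 → 5 → 7.
So st in one-line form is 2 4 5 3 6 1 7.

2 4 5 3 6 1 7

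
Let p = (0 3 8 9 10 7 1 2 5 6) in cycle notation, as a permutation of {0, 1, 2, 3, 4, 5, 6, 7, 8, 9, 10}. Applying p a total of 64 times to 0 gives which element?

10

0 lies in the 10-cycle (0 3 8 9 10 7 1 2 5 6).
On a 10-cycle, p^10 is the identity, so p^64 = p^4 there (64 ≡ 4 mod 10).
Stepping 4 places around the cycle: 0 → 3 → 8 → 9 → 10.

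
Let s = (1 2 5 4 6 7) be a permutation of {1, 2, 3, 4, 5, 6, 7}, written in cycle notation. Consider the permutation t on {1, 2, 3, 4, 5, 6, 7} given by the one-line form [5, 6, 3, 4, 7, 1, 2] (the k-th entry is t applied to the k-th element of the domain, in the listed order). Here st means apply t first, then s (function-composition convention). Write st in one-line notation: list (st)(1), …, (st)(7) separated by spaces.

(st)(x) = s(t(x)). Computing each image: s(t(1)) = s(5) = 4, s(t(2)) = s(6) = 7, s(t(3)) = s(3) = 3, s(t(4)) = s(4) = 6, s(t(5)) = s(7) = 1, s(t(6)) = s(1) = 2, s(t(7)) = s(2) = 5.
Hence st = [4 7 3 6 1 2 5].

4 7 3 6 1 2 5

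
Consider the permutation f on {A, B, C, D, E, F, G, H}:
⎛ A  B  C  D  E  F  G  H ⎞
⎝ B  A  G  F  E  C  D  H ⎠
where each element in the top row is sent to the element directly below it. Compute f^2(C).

D

Tracing C → G → … returns to C after 4 steps, so C lies in a 4-cycle (C, G, D, F).
Stepping 2 places around the cycle: C → G → D.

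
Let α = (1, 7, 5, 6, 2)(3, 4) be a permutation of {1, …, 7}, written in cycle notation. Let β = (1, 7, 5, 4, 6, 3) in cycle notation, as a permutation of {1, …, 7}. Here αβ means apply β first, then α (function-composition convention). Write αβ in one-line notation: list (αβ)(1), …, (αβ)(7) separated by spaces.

(αβ)(x) = α(β(x)). Computing each image: α(β(1)) = α(7) = 5, α(β(2)) = α(2) = 1, α(β(3)) = α(1) = 7, α(β(4)) = α(6) = 2, α(β(5)) = α(4) = 3, α(β(6)) = α(3) = 4, α(β(7)) = α(5) = 6.
Hence αβ = [5 1 7 2 3 4 6].

5 1 7 2 3 4 6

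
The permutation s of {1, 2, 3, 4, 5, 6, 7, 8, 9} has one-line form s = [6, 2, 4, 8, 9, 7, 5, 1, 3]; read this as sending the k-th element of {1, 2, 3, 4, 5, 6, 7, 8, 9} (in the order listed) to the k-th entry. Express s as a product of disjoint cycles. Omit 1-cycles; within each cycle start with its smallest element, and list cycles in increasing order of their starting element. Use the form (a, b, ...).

From 1: 1 → 6 → 7 → 5 → 9 → 3 → 4 → 8 → 1, closing the cycle (1, 6, 7, 5, 9, 3, 4, 8).
Repeating from the next unused element and collecting all non-trivial cycles gives (1, 6, 7, 5, 9, 3, 4, 8).

(1, 6, 7, 5, 9, 3, 4, 8)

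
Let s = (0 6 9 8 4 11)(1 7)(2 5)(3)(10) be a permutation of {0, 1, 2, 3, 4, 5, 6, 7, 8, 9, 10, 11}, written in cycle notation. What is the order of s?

The disjoint cycles have lengths 6, 2, 2, 1, 1.
The order is lcm(6, 2, 2) = 6.

6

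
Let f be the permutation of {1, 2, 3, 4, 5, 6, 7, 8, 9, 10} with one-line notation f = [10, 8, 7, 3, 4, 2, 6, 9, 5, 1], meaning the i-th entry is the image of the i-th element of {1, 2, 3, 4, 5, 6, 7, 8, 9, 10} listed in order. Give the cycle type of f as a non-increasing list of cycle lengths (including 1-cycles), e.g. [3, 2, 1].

[8, 2]

The disjoint cycles are (1 10)(2 8 9 5 4 3 7 6), with lengths 8, 2 in non-increasing order.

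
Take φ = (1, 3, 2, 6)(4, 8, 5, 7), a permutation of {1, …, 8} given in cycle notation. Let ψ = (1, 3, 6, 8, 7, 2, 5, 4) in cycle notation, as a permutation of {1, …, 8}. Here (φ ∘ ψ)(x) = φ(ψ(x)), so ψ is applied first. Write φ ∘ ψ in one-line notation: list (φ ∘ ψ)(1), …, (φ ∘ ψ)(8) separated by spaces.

2 7 1 3 8 5 6 4

Chase each element through ψ then φ: 1 → 3 → 2; 2 → 5 → 7; 3 → 6 → 1; 4 → 1 → 3; 5 → 4 → 8; 6 → 8 → 5; 7 → 2 → 6; 8 → 7 → 4.
So φ ∘ ψ in one-line form is 2 7 1 3 8 5 6 4.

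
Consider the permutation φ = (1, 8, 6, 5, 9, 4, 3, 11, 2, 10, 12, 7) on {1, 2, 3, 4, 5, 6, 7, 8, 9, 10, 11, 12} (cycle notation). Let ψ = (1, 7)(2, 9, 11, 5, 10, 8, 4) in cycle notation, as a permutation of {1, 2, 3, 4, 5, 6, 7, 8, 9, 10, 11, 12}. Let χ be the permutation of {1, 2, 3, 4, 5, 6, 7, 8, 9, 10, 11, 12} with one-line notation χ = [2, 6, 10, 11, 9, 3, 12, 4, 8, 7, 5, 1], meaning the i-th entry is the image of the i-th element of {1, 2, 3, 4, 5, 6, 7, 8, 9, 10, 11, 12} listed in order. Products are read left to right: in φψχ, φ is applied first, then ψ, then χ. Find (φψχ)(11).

8

Apply the permutations in order: φ(11) = 2, then ψ(2) = 9, then χ(9) = 8. So (φψχ)(11) = 8.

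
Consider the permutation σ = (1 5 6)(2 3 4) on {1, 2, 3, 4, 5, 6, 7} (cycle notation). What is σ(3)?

Within (2 3 4), 3 ↦ 4.

4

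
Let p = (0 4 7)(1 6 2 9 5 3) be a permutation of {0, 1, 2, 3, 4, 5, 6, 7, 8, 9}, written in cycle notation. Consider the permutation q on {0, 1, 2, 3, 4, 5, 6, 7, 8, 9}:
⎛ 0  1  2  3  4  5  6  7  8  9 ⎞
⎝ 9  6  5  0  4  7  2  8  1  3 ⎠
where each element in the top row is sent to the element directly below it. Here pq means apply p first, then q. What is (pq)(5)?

0

First apply p: p(5) = 3, then q(3) = 0. Thus (pq)(5) = 0.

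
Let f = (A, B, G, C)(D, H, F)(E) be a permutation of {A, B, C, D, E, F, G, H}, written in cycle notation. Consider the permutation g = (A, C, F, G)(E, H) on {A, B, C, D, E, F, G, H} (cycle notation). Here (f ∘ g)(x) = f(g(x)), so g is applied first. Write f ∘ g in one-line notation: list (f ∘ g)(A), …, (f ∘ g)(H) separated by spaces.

A G D H F C B E

Chase each element through g then f: A → C → A; B → B → G; C → F → D; D → D → H; E → H → F; F → G → C; G → A → B; H → E → E.
Collecting the images, f ∘ g = [A G D H F C B E].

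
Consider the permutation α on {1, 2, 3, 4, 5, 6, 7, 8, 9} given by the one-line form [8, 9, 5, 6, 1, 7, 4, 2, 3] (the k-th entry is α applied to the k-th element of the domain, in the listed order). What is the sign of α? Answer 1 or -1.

In disjoint-cycle form the cycle lengths are 6, 3.
A cycle of length ℓ contributes ℓ−1 transpositions, so α is a product of 5 + 2 = 7 transpositions — odd.

-1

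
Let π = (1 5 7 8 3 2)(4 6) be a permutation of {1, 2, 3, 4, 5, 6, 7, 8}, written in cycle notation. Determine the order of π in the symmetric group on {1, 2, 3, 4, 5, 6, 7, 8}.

6

The cycle type of π is (6, 2).
The order of π is the least common multiple of its cycle lengths: lcm(6, 2) = 6.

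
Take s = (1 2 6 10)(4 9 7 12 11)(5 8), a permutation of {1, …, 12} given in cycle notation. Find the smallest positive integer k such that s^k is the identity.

The cycle type of s is (5, 4, 2, 1).
The order is lcm(5, 4, 2) = 20.

20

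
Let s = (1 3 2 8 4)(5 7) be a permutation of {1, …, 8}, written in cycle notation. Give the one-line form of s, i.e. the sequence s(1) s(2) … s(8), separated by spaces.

3 8 2 1 7 6 5 4

Reading each image from the cycles: 1↦3, 2↦8, 3↦2, 4↦1, 5↦7, 6↦6, 7↦5, 8↦4.
Listing these in domain order gives 3 8 2 1 7 6 5 4.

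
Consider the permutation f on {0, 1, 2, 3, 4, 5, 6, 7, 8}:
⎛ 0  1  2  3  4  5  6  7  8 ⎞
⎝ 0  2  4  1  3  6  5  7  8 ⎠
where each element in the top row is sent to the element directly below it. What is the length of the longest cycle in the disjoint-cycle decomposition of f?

Decomposing into disjoint cycles gives (1, 2, 4, 3)(5, 6); the longest has length 4.

4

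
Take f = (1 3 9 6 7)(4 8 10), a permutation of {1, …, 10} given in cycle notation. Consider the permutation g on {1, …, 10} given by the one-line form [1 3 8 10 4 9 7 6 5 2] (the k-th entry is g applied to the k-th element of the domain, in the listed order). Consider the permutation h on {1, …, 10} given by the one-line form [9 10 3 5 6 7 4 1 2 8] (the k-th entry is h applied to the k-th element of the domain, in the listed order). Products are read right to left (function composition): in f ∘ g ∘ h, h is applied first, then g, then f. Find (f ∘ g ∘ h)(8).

Chase 8: h(8) = 1; g(1) = 1; f(1) = 3. Hence (f ∘ g ∘ h)(8) = 3.

3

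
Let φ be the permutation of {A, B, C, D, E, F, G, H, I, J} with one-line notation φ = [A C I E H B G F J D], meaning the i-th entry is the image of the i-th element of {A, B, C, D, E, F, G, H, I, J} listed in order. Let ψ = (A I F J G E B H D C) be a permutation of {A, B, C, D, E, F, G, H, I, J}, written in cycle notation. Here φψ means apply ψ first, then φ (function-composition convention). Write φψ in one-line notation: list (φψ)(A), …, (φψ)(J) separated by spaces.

J F A I C D H E B G

For each element, apply ψ then φ: A → I → J; B → H → F; C → A → A; D → C → I; E → B → C; F → J → D; G → E → H; H → D → E; I → F → B; J → G → G.
So φψ in one-line form is J F A I C D H E B G.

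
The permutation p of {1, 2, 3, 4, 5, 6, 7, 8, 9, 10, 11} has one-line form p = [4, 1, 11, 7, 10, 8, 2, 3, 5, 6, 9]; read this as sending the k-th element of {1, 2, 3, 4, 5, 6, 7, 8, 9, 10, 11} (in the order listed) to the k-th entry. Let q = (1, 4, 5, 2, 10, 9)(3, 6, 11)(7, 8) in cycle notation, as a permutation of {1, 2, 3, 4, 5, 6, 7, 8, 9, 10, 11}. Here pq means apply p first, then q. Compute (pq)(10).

11

First apply p: p(10) = 6, then q(6) = 11. Thus (pq)(10) = 11.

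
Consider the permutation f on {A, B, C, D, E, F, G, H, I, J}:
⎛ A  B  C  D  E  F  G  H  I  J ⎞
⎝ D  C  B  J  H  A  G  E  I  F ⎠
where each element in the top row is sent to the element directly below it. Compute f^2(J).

Tracing J → F → … returns to J after 4 steps, so J lies in a 4-cycle (A D J F).
Advancing 2 steps from J: J → F → A.

A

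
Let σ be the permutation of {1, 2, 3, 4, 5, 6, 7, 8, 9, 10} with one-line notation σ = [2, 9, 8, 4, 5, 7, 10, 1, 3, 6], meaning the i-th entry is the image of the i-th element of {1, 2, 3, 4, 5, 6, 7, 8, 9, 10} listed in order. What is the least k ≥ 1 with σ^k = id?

15

Writing σ as disjoint cycles, the cycle lengths are 5, 3, 1, 1.
The order of σ is the least common multiple of its cycle lengths: lcm(5, 3) = 15.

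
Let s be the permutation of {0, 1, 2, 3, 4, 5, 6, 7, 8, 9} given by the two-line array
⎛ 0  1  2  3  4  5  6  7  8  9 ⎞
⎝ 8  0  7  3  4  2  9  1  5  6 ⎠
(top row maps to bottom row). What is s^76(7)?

Tracing 7 → 1 → … returns to 7 after 6 steps, so 7 lies in a 6-cycle (0 8 5 2 7 1).
Powers repeat with period 6 on this cycle, and 76 mod 6 = 4, so s^76(7) = s^4(7).
Stepping 4 places around the cycle: 7 → 1 → 0 → 8 → 5.

5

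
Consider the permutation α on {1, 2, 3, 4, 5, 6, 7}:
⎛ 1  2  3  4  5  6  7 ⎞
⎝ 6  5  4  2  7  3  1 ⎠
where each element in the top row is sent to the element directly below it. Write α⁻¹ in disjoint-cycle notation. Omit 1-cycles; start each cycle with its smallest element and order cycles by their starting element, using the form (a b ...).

First write α in disjoint cycles: (1 6 3 4 2 5 7).
Reversing each cycle (and rotating so the smallest element leads) gives α⁻¹ = (1 7 5 2 4 3 6).

(1 7 5 2 4 3 6)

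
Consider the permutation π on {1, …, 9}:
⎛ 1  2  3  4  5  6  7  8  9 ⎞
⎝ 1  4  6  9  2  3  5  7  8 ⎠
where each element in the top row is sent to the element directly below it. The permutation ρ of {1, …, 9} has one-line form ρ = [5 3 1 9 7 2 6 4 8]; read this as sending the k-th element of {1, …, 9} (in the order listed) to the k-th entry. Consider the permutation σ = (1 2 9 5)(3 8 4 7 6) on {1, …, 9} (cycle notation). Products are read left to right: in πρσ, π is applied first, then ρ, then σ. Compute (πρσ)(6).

(πρσ)(6) = σ(ρ(π(6))). π(6) = 3, then ρ(3) = 1, then σ(1) = 2, so the result is 2.

2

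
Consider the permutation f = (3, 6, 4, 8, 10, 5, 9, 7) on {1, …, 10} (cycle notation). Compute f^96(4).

4 lies in the 8-cycle (3, 6, 4, 8, 10, 5, 9, 7).
Powers repeat with period 8 on this cycle, and 96 mod 8 = 0, so f^96(4) = f^0(4).
So f^96(4) = 4.

4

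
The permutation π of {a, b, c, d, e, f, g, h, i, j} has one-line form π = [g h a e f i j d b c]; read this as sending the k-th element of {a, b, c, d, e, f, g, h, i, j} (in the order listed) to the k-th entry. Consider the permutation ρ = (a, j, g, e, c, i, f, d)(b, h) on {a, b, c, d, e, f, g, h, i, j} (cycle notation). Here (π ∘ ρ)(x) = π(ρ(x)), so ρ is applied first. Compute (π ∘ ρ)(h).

ρ(h) = b, then π(b) = h; composing gives (π ∘ ρ)(h) = h.

h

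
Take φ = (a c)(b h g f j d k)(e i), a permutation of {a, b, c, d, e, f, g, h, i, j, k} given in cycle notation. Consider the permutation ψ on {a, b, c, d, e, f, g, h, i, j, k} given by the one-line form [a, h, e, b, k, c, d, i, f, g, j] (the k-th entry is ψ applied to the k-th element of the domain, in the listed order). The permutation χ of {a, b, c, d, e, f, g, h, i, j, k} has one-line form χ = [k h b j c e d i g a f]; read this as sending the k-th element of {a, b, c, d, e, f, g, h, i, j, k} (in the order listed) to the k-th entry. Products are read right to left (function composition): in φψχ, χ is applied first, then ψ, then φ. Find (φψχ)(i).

k

(φψχ)(i) = φ(ψ(χ(i))). χ(i) = g, then ψ(g) = d, then φ(d) = k, so the result is k.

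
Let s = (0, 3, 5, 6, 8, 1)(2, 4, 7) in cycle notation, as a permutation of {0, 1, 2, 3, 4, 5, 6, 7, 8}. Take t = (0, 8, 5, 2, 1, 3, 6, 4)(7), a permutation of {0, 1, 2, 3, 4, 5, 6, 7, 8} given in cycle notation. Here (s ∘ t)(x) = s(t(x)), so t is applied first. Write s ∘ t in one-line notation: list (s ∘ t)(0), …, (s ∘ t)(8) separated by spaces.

For each element, apply t then s: 0 → 8 → 1; 1 → 3 → 5; 2 → 1 → 0; 3 → 6 → 8; 4 → 0 → 3; 5 → 2 → 4; 6 → 4 → 7; 7 → 7 → 2; 8 → 5 → 6.
So s ∘ t in one-line form is 1 5 0 8 3 4 7 2 6.

1 5 0 8 3 4 7 2 6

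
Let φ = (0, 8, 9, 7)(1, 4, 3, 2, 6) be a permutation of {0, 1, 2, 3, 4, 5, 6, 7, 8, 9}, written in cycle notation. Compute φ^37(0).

8

0 lies in the 4-cycle (0, 8, 9, 7).
On a 4-cycle, φ^4 is the identity, so φ^37 = φ^1 there (37 ≡ 1 mod 4).
Advancing 1 step from 0: 0 → 8.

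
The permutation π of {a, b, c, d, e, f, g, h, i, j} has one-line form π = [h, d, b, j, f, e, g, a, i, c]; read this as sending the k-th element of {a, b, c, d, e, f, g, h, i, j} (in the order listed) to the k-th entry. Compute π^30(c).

Tracing c → b → … returns to c after 4 steps, so c lies in a 4-cycle (b d j c).
Since the cycle has length 4, π^30 acts on it the same as π^2 (30 mod 4 = 2).
Advancing 2 steps from c: c → b → d.

d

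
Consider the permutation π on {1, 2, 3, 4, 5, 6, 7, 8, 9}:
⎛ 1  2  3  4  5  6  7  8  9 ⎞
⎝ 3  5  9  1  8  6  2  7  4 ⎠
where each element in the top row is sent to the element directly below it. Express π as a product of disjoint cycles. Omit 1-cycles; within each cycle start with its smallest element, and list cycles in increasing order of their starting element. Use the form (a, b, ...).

From 1: 1 → 3 → 9 → 4 → 1, closing the cycle (1, 3, 9, 4).
Continuing from each remaining unvisited element yields (1, 3, 9, 4)(2, 5, 8, 7).

(1, 3, 9, 4)(2, 5, 8, 7)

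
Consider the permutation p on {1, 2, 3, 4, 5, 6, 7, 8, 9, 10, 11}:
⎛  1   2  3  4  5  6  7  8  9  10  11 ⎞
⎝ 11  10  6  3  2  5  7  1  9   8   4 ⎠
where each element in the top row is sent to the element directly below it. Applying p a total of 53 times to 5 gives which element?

Tracing 5 → 2 → … returns to 5 after 9 steps, so 5 lies in a 9-cycle (1, 11, 4, 3, 6, 5, 2, 10, 8).
On a 9-cycle, p^9 is the identity, so p^53 = p^8 there (53 ≡ 8 mod 9).
Stepping 8 places around the cycle: 5 → 2 → 10 → 8 → 1 → 11 → 4 → 3 → 6.

6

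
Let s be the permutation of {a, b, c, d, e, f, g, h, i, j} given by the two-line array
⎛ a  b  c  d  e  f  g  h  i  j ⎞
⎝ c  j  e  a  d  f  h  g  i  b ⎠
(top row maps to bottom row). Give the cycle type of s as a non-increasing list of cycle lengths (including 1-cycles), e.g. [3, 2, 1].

The disjoint cycles are (a, c, e, d)(b, j)(f)(g, h)(i), with lengths 4, 2, 2, 1, 1 in non-increasing order.

[4, 2, 2, 1, 1]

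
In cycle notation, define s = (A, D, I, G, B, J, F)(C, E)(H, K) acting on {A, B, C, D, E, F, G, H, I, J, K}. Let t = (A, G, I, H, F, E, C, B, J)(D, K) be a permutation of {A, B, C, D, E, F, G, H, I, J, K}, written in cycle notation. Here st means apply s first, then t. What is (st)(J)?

E

(st)(J) = t(s(J)). s(J) = F, then t(F) = E. So (st)(J) = E.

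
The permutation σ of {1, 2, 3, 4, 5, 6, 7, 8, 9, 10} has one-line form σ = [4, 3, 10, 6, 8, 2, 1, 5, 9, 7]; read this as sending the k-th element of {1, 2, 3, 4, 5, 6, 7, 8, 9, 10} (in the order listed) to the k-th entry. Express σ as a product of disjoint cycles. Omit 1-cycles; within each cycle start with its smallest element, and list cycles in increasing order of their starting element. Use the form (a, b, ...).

Iterating σ from 1 gives 1 → 4 → 6 → 2 → 3 → 10 → 7 → 1; that is the 7-cycle (1, 4, 6, 2, 3, 10, 7).
Repeating from the next unused element and collecting all non-trivial cycles gives (1, 4, 6, 2, 3, 10, 7)(5, 8).

(1, 4, 6, 2, 3, 10, 7)(5, 8)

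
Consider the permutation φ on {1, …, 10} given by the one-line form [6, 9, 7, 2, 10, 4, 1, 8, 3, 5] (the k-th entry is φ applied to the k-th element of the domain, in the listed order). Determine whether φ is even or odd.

odd

In disjoint-cycle form the cycle lengths are 7, 2, 1.
A cycle of length ℓ contributes ℓ−1 transpositions, so φ is a product of 6 + 1 = 7 transpositions — odd.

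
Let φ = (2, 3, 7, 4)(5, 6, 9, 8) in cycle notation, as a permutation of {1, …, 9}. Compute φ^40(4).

4 lies in the 4-cycle (2, 3, 7, 4).
Since the cycle has length 4, φ^40 acts on it the same as φ^0 (40 mod 4 = 0).
So φ^40(4) = 4.

4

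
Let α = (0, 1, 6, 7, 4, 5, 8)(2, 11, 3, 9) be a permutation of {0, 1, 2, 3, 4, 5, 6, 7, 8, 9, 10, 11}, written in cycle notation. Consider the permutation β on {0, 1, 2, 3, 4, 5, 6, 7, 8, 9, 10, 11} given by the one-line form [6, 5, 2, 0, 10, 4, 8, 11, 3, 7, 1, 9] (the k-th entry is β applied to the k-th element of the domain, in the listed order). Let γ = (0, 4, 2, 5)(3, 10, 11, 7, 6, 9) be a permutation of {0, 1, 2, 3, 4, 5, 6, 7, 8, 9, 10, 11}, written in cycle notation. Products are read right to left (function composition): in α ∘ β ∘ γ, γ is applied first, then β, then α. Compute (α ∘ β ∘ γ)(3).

Chase 3: γ(3) = 10; β(10) = 1; α(1) = 6. Hence (α ∘ β ∘ γ)(3) = 6.

6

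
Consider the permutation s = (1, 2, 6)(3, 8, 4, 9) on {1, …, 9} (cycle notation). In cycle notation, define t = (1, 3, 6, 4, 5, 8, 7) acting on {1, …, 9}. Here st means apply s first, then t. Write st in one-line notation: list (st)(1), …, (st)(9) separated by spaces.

For each element, apply s then t: 1 → 2 → 2; 2 → 6 → 4; 3 → 8 → 7; 4 → 9 → 9; 5 → 5 → 8; 6 → 1 → 3; 7 → 7 → 1; 8 → 4 → 5; 9 → 3 → 6.
Collecting the images, st = [2 4 7 9 8 3 1 5 6].

2 4 7 9 8 3 1 5 6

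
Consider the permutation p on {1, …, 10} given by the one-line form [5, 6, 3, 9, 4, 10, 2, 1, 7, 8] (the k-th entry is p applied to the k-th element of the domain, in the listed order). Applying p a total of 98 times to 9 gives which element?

Tracing 9 → 7 → … returns to 9 after 9 steps, so 9 lies in a 9-cycle (1, 5, 4, 9, 7, 2, 6, 10, 8).
Powers repeat with period 9 on this cycle, and 98 mod 9 = 8, so p^98(9) = p^8(9).
Advancing 8 steps from 9: 9 → 7 → 2 → 6 → 10 → 8 → 1 → 5 → 4.

4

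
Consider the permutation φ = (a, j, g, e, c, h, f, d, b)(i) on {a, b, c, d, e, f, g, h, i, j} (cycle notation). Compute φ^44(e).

g

e lies in the 9-cycle (a, j, g, e, c, h, f, d, b).
Since the cycle has length 9, φ^44 acts on it the same as φ^8 (44 mod 9 = 8).
Stepping 8 places around the cycle: e → c → h → f → d → b → a → j → g.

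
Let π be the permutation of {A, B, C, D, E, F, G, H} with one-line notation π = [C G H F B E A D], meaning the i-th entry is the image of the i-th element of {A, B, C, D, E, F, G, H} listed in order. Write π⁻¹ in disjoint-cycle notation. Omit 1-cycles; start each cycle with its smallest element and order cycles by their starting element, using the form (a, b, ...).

The cycle decomposition of π is (A, C, H, D, F, E, B, G).
Reversing each cycle (and rotating so the smallest element leads) gives π⁻¹ = (A, G, B, E, F, D, H, C).

(A, G, B, E, F, D, H, C)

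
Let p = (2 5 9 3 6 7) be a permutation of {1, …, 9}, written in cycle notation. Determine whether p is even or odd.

The cycle lengths are 6, 1, 1, 1.
A cycle is odd iff its length is even; p has 1 even-length cycle, so sgn(p) = (−1)^1 and p is odd.

odd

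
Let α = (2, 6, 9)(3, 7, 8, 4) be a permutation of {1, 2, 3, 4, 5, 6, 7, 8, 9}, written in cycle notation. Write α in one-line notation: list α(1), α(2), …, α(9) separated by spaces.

1 6 7 3 5 9 8 4 2

Image by image: 1↦1, 2↦6, 3↦7, 4↦3, 5↦5, 6↦9, 7↦8, 8↦4, 9↦2.
So the one-line form is 1 6 7 3 5 9 8 4 2.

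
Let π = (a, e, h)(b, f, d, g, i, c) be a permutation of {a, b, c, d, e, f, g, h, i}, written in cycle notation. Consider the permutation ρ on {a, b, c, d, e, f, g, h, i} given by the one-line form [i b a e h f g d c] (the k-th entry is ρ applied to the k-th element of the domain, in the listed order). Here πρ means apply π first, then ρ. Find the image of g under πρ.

(πρ)(g) = ρ(π(g)). π(g) = i, then ρ(i) = c. So (πρ)(g) = c.

c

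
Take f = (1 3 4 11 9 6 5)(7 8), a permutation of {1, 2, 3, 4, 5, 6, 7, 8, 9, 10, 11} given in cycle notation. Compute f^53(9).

3

9 lies in the 7-cycle (1 3 4 11 9 6 5).
On a 7-cycle, f^7 is the identity, so f^53 = f^4 there (53 ≡ 4 mod 7).
Stepping 4 places around the cycle: 9 → 6 → 5 → 1 → 3.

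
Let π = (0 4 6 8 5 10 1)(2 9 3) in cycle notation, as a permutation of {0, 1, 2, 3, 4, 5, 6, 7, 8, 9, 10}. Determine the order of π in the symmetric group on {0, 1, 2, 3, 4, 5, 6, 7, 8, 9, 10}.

21

The cycle type of π is (7, 3, 1).
Since disjoint cycles commute, ord(π) = lcm(7, 3) = 21.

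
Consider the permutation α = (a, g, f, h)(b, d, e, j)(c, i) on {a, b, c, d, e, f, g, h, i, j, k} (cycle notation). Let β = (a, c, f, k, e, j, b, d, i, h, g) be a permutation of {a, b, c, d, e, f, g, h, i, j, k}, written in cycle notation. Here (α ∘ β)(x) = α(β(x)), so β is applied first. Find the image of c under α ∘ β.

h

First apply β: β(c) = f, then α(f) = h. Thus (α ∘ β)(c) = h.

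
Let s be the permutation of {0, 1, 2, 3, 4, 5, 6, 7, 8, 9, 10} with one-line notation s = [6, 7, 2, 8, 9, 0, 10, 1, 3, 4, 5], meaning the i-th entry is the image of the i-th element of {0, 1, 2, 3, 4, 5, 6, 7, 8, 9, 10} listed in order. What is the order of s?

Writing s as disjoint cycles, the cycle lengths are 4, 2, 2, 2, 1.
Since disjoint cycles commute, ord(s) = lcm(4, 2, 2, 2) = 4.

4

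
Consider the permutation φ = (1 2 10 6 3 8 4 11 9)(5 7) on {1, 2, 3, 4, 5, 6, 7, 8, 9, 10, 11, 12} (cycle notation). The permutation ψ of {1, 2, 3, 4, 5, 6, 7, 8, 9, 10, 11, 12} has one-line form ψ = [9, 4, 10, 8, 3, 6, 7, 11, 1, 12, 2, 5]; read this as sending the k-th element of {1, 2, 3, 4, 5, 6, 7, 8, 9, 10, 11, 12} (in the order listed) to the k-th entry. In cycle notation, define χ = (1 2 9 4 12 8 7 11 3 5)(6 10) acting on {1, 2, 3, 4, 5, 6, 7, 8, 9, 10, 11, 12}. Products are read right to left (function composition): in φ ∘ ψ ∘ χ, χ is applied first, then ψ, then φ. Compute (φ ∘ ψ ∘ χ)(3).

8

Apply the permutations in order: χ(3) = 5, then ψ(5) = 3, then φ(3) = 8. So (φ ∘ ψ ∘ χ)(3) = 8.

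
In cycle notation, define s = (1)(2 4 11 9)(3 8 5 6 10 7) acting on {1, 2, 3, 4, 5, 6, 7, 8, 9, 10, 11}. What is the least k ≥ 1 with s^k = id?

The cycle type of s is (6, 4, 1).
Since disjoint cycles commute, ord(s) = lcm(6, 4) = 12.

12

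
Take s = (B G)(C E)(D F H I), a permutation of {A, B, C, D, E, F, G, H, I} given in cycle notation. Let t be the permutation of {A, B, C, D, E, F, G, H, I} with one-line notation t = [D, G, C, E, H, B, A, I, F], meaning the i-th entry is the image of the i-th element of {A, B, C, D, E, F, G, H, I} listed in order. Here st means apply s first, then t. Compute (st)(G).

(st)(G) = t(s(G)). s(G) = B, then t(B) = G. So (st)(G) = G.

G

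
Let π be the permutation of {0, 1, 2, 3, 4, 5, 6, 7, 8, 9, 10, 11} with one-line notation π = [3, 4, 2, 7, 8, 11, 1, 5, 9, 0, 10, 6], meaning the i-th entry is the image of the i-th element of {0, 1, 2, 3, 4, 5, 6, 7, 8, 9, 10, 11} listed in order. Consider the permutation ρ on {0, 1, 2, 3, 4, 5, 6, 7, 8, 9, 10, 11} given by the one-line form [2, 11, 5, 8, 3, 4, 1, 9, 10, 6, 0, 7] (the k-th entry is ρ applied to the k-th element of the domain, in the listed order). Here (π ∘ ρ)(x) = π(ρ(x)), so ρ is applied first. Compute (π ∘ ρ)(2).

First apply ρ: ρ(2) = 5, then π(5) = 11. Thus (π ∘ ρ)(2) = 11.

11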